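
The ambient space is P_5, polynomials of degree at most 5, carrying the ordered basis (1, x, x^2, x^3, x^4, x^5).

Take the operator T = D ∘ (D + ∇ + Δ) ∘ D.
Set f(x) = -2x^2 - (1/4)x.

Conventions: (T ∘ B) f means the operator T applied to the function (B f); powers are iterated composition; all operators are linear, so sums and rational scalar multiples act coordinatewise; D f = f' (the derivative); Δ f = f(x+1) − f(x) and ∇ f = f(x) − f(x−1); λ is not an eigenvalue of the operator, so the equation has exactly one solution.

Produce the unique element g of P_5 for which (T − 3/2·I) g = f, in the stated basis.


g(x) = (4/3)x^2 + (1/6)x

write g with unknown coordinates in the stated basis and equate coefficients in (T − 3/2·I) g = f
solving from the highest basis element down gives g = (4/3)x^2 + (1/6)x
check: T g = 0
so T g − 3/2·g = -2x^2 - (1/4)x = f ✓


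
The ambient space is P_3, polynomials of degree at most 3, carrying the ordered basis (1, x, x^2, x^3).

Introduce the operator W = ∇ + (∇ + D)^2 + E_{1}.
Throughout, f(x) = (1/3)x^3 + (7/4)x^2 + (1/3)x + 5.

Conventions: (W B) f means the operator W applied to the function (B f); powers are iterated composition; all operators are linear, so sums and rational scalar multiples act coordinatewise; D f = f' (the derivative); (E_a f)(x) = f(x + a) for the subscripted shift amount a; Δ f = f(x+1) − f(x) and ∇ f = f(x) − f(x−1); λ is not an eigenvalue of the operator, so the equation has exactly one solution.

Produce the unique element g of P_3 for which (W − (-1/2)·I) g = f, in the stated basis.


the image equals g(x) = (2/9)x^3 + (5/18)x^2 - (110/27)x + 710/81

write g with unknown coordinates in the stated basis and equate coefficients in (W − (-1/2)·I) g = f
solving from the highest basis element down gives g = (2/9)x^3 + (5/18)x^2 - (110/27)x + 710/81
check: W g = (2/9)x^3 + (29/18)x^2 + (64/27)x + 50/81
so W g − (-1/2)·g = (1/3)x^3 + (7/4)x^2 + (1/3)x + 5 = f ✓


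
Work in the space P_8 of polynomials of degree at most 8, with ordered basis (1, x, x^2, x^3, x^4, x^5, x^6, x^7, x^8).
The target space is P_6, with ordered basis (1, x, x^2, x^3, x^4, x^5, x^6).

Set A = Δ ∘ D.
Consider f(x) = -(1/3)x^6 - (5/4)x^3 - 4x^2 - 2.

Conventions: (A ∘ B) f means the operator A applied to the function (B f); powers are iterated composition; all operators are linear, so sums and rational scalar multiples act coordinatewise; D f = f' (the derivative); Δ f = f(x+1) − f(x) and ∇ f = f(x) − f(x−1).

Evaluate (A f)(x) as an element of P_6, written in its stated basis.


D f = -2x^5 - (15/4)x^2 - 8x
Δ D f = -10x^4 - 20x^3 - 20x^2 - (35/2)x - 55/4

the image equals g(x) = -10x^4 - 20x^3 - 20x^2 - (35/2)x - 55/4


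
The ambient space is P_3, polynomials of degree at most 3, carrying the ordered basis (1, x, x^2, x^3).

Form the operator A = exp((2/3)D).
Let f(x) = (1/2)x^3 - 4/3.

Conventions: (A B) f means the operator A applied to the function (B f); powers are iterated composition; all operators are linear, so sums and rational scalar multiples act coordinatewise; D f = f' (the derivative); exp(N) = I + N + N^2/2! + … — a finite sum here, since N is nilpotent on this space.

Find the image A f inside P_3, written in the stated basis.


order-1 term: x^2
order-2 term: (2/3)x
order-3 term: 4/27
the series for exp((2/3)D) f terminates at order 3
exp((2/3)D) f = (1/2)x^3 + x^2 + (2/3)x - 32/27

the result is g(x) = (1/2)x^3 + x^2 + (2/3)x - 32/27


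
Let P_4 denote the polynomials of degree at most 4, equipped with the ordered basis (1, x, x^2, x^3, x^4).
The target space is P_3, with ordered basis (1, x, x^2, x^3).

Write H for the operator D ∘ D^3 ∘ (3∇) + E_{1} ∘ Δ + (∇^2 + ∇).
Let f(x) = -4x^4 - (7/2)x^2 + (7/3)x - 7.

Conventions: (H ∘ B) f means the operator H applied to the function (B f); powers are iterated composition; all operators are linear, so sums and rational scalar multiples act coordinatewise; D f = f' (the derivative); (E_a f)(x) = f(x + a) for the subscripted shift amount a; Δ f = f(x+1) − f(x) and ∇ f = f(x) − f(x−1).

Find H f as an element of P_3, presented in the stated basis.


g(x) = -32x^3 - 96x^2 - 46x - 364/3

∇ f = -16x^3 + 24x^2 - 23x + 59/6
(3∇) f = -48x^3 + 72x^2 - 69x + 59/2
D (3∇) f = -144x^2 + 144x - 69
D D (3∇) f = -288x + 144
D D D (3∇) f = -288
D D^3 (3∇) f = 0
Δ f = -16x^3 - 24x^2 - 23x - 31/6
E_{1} Δ f = -16x^3 - 72x^2 - 119x - 409/6
∇ f = -16x^3 + 24x^2 - 23x + 59/6
∇ ∇ f = -48x^2 + 96x - 63
∇ f = -16x^3 + 24x^2 - 23x + 59/6
(∇^2 + ∇) f = -16x^3 - 24x^2 + 73x - 319/6
(D ∘ D^3 ∘ (3∇) + E_{1} ∘ Δ + (∇^2 + ∇)) f = -32x^3 - 96x^2 - 46x - 364/3


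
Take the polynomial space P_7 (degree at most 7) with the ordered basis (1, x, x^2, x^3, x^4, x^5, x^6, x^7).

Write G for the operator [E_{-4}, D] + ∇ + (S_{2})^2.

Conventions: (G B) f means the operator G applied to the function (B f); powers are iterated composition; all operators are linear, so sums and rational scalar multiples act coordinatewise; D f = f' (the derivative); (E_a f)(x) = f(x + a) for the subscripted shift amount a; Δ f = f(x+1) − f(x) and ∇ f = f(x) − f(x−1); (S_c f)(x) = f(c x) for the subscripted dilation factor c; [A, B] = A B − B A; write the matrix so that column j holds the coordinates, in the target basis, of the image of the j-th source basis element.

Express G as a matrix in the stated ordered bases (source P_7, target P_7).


image of 1: 1
image of x: 4x + 1
image of x^2: 16x^2 + 2x - 1
image of x^3: 64x^3 + 3x^2 - 3x + 1
image of x^4: 256x^4 + 4x^3 - 6x^2 + 4x - 1
image of x^5: 1024x^5 + 5x^4 - 10x^3 + 10x^2 - 5x + 1
image of x^6: 4096x^6 + 6x^5 - 15x^4 + 20x^3 - 15x^2 + 6x - 1
image of x^7: 16384x^7 + 7x^6 - 21x^5 + 35x^4 - 35x^3 + 21x^2 - 7x + 1
each image's coordinates form column j of the matrix

the matrix is [[1, 1, -1, 1, -1, 1, -1, 1]; [0, 4, 2, -3, 4, -5, 6, -7]; [0, 0, 16, 3, -6, 10, -15, 21]; [0, 0, 0, 64, 4, -10, 20, -35]; [0, 0, 0, 0, 256, 5, -15, 35]; [0, 0, 0, 0, 0, 1024, 6, -21]; [0, 0, 0, 0, 0, 0, 4096, 7]; [0, 0, 0, 0, 0, 0, 0, 16384]] (rows listed top to bottom)


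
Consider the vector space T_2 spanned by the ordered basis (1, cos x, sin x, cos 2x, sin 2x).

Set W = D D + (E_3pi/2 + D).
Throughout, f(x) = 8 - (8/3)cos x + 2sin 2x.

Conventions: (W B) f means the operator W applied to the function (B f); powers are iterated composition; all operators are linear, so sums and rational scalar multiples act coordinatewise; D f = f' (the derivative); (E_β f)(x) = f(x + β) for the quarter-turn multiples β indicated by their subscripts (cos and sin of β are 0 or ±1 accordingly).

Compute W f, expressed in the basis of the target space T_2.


D f = (8/3)sin x + 4cos 2x
D D f = (8/3)cos x - 8sin 2x
E_3pi/2 f = 8 - (8/3)sin x - 2sin 2x
D f = (8/3)sin x + 4cos 2x
(E_3pi/2 + D) f = 8 + 4cos 2x - 2sin 2x
(D D + (E_3pi/2 + D)) f = 8 + (8/3)cos x + 4cos 2x - 10sin 2x

the image equals g(x) = 8 + (8/3)cos x + 4cos 2x - 10sin 2x


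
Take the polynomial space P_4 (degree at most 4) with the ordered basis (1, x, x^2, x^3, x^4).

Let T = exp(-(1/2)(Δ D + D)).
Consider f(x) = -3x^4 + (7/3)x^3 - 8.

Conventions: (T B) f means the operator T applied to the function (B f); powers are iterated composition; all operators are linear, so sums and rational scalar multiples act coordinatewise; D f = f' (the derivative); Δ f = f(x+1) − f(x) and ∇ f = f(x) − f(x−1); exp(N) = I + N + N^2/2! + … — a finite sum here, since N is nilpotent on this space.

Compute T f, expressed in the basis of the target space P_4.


the image equals g(x) = -3x^4 + (25/3)x^3 + 10x^2 - (15/4)x - 767/48

order-1 term: 6x^3 + (29/2)x^2 + 11x + 5/2
order-2 term: -(9/2)x^2 - (65/4)x - 29/2
order-3 term: (3/2)x + 101/24
order-4 term: -3/16
the series for exp(-(1/2)(Δ D + D)) f terminates at order 4
exp(-(1/2)(Δ D + D)) f = -3x^4 + (25/3)x^3 + 10x^2 - (15/4)x - 767/48


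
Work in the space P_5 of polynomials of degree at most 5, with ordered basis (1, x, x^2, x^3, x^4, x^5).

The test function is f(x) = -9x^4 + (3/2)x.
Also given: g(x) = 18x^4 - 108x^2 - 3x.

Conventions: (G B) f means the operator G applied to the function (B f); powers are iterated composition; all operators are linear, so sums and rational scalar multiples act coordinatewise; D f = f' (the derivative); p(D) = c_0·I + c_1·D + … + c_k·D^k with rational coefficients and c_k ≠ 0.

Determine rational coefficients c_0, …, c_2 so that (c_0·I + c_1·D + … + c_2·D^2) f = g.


c_0 = -2, c_1 = 0, c_2 = 1

D^0 f = -9x^4 + (3/2)x
D^1 f = -36x^3 + 3/2
D^2 f = -108x^2
matching coefficients of g against c_0 f + c_1 Df + … from the top degree down determines the c_i
solution: c_0 = -2, c_1 = 0, c_2 = 1


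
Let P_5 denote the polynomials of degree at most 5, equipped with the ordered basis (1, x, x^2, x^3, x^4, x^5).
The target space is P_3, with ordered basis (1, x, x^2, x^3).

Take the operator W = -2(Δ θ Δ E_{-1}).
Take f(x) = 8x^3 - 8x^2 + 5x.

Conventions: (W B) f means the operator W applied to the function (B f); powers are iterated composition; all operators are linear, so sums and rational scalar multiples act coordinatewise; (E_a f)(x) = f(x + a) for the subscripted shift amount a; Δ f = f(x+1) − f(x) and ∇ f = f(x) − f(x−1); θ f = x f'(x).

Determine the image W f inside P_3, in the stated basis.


g(x) = -192x - 16

E_{-1} f = 8x^3 - 32x^2 + 45x - 21
Δ E_{-1} f = 24x^2 - 40x + 21
θ (Δ E_{-1}) f = 48x^2 - 40x
Δ θ (Δ E_{-1}) f = 96x + 8
(-2(Δ θ Δ E_{-1})) f = -192x - 16


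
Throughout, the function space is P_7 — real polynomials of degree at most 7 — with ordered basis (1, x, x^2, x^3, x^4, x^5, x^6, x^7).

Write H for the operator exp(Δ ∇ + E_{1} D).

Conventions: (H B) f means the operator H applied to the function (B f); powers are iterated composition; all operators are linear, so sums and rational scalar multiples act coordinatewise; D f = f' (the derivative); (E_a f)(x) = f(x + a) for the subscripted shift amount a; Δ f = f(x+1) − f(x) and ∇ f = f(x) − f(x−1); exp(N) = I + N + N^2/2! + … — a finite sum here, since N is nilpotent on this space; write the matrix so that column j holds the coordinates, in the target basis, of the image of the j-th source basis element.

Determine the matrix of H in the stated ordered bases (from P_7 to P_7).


the matrix is [[1, 1, 5, 16, 91, 466, 3099, 20728]; [0, 1, 2, 15, 64, 455, 2796, 21693]; [0, 0, 1, 3, 30, 160, 1365, 9786]; [0, 0, 0, 1, 4, 50, 320, 3185]; [0, 0, 0, 0, 1, 5, 75, 560]; [0, 0, 0, 0, 0, 1, 6, 105]; [0, 0, 0, 0, 0, 0, 1, 7]; [0, 0, 0, 0, 0, 0, 0, 1]] (rows listed top to bottom)

image of 1: 1
image of x: x + 1
image of x^2: x^2 + 2x + 5
image of x^3: x^3 + 3x^2 + 15x + 16
image of x^4: x^4 + 4x^3 + 30x^2 + 64x + 91
image of x^5: x^5 + 5x^4 + 50x^3 + 160x^2 + 455x + 466
image of x^6: x^6 + 6x^5 + 75x^4 + 320x^3 + 1365x^2 + 2796x + 3099
image of x^7: x^7 + 7x^6 + 105x^5 + 560x^4 + 3185x^3 + 9786x^2 + 21693x + 20728
each image's coordinates form column j of the matrix


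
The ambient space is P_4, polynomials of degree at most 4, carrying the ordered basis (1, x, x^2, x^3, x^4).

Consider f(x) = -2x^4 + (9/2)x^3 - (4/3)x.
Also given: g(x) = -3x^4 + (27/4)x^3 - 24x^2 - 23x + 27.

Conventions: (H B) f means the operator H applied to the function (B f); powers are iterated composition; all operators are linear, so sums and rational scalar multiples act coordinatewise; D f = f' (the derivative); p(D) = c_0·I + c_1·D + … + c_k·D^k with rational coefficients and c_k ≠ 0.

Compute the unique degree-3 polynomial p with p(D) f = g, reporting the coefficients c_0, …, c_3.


p(D) = (3/2)·I + D^2 + D^3, i.e. c_0 = 3/2, c_1 = 0, c_2 = 1, c_3 = 1

D^0 f = -2x^4 + (9/2)x^3 - (4/3)x
D^1 f = -8x^3 + (27/2)x^2 - 4/3
D^2 f = -24x^2 + 27x
D^3 f = -48x + 27
matching coefficients of g against c_0 f + c_1 Df + … from the top degree down determines the c_i
solution: c_0 = 3/2, c_1 = 0, c_2 = 1, c_3 = 1


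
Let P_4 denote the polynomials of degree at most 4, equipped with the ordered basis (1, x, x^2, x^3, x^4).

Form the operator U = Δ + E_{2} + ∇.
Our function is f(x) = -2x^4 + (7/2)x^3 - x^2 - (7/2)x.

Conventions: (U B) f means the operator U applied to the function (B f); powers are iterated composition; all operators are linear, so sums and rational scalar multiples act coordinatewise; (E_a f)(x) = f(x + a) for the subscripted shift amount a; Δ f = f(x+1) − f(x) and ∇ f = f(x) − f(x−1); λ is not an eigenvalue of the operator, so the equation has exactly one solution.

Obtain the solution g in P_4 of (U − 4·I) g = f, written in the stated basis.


the result is g(x) = (2/3)x^4 + (43/18)x^3 + (137/9)x^2 + (3251/54)x + 9079/81

write g with unknown coordinates in the stated basis and equate coefficients in (U − 4·I) g = f
solving from the highest basis element down gives g = (2/3)x^4 + (43/18)x^3 + (137/9)x^2 + (3251/54)x + 9079/81
check: U g = (2/3)x^4 + (235/18)x^3 + (539/9)x^2 + (12815/54)x + 36316/81
so U g − 4·g = -2x^4 + (7/2)x^3 - x^2 - (7/2)x = f ✓


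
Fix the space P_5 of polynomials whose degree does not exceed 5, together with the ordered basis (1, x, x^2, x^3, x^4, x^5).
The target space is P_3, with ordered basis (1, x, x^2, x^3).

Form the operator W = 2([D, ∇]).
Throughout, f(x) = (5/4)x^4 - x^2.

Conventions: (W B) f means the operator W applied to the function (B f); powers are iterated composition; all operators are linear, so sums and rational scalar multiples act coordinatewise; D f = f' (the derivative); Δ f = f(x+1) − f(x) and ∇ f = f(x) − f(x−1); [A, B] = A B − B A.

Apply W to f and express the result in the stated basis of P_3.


∇ f = 5x^3 - (15/2)x^2 + 3x - 1/4
D ∇ f = 15x^2 - 15x + 3
D f = 5x^3 - 2x
∇ D f = 15x^2 - 15x + 3
[D, ∇] f = 0
(2([D, ∇])) f = 0

g(x) = 0


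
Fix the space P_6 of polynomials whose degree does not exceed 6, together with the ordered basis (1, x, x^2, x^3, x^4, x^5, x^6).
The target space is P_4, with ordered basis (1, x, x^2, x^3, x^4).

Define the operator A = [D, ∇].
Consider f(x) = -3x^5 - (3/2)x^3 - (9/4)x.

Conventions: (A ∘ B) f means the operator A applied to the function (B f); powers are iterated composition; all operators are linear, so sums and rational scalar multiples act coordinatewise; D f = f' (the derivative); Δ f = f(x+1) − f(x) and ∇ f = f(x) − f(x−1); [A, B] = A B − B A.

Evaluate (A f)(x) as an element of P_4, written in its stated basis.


the result is g(x) = 0

∇ f = -15x^4 + 30x^3 - (69/2)x^2 + (39/2)x - 27/4
D ∇ f = -60x^3 + 90x^2 - 69x + 39/2
D f = -15x^4 - (9/2)x^2 - 9/4
∇ D f = -60x^3 + 90x^2 - 69x + 39/2
[D, ∇] f = 0


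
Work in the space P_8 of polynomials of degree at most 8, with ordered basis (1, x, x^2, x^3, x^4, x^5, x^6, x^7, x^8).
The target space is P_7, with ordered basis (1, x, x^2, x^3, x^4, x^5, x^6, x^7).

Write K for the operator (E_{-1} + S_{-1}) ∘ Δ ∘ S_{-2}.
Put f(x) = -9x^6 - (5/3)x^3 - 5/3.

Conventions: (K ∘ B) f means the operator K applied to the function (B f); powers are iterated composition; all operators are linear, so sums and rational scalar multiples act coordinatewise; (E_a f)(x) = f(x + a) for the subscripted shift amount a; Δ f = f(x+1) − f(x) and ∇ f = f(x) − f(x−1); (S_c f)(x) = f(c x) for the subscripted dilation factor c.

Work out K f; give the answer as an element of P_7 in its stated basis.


the result is g(x) = 80x^2 - 80x + 80/3

S_{-2} f = -576x^6 + (40/3)x^3 - 5/3
Δ S_{-2} f = -3456x^5 - 8640x^4 - 11520x^3 - 8600x^2 - 3416x - 1688/3
E_{-1} (Δ ∘ S_{-2}) f = -3456x^5 + 8640x^4 - 11520x^3 + 8680x^2 - 3496x + 1768/3
S_{-1} (Δ ∘ S_{-2}) f = 3456x^5 - 8640x^4 + 11520x^3 - 8600x^2 + 3416x - 1688/3
(E_{-1} + S_{-1}) (Δ ∘ S_{-2}) f = 80x^2 - 80x + 80/3


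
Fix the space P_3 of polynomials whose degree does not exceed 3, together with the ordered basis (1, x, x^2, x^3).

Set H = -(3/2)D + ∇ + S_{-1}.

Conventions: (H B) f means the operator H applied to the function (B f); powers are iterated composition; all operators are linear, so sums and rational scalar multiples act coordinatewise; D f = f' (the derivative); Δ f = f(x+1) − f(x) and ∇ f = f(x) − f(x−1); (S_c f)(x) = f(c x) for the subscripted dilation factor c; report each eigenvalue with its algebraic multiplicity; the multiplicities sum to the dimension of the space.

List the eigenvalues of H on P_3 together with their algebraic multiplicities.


λ = -1 (multiplicity 2), λ = 1 (multiplicity 2)

image of 1: 1
image of x: -x - 1/2
image of x^2: x^2 - x - 1
image of x^3: -x^3 - (3/2)x^2 - 3x + 1
the matrix is upper triangular; its diagonal is (1, -1, 1, -1)
for a triangular matrix the eigenvalues are the diagonal entries, with algebraic multiplicity their repetition count


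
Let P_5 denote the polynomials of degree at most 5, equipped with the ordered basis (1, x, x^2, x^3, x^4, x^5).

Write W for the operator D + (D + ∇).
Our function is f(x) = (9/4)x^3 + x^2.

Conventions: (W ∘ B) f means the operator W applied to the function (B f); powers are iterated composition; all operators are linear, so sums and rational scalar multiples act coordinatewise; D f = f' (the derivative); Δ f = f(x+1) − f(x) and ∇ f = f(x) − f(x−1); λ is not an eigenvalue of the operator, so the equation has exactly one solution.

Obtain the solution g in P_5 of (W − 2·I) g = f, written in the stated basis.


write g with unknown coordinates in the stated basis and equate coefficients in (W − 2·I) g = f
solving from the highest basis element down gives g = -(9/8)x^3 - (89/16)x^2 - 15x - 649/32
check: W g = -(81/8)x^2 - 30x - 649/16
so W g − 2·g = (9/4)x^3 + x^2 = f ✓

the image equals g(x) = -(9/8)x^3 - (89/16)x^2 - 15x - 649/32


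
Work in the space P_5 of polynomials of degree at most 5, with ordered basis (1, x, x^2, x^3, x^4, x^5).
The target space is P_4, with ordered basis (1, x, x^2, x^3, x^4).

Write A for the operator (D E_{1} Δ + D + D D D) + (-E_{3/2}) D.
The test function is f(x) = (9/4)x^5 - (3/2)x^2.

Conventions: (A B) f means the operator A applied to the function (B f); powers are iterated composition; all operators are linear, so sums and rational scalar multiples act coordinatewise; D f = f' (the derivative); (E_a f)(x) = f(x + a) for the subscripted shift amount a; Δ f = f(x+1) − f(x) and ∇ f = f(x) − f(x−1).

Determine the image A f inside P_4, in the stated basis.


Δ f = (45/4)x^4 + (45/2)x^3 + (45/2)x^2 + (33/4)x + 3/4
E_{1} Δ f = (45/4)x^4 + (135/2)x^3 + (315/2)x^2 + (663/4)x + 261/4
D E_{1} Δ f = 45x^3 + (405/2)x^2 + 315x + 663/4
D f = (45/4)x^4 - 3x
D f = (45/4)x^4 - 3x
D D f = 45x^3 - 3
D D D f = 135x^2
(D E_{1} Δ + D + D D D) f = (45/4)x^4 + 45x^3 + (675/2)x^2 + 312x + 663/4
D f = (45/4)x^4 - 3x
E_{3/2} D f = (45/4)x^4 + (135/2)x^3 + (1215/8)x^2 + (1191/8)x + 3357/64
(-E_{3/2}) D f = -(45/4)x^4 - (135/2)x^3 - (1215/8)x^2 - (1191/8)x - 3357/64
((D E_{1} Δ + D + D D D) + (-E_{3/2}) D) f = -(45/2)x^3 + (1485/8)x^2 + (1305/8)x + 7251/64

the result is g(x) = -(45/2)x^3 + (1485/8)x^2 + (1305/8)x + 7251/64


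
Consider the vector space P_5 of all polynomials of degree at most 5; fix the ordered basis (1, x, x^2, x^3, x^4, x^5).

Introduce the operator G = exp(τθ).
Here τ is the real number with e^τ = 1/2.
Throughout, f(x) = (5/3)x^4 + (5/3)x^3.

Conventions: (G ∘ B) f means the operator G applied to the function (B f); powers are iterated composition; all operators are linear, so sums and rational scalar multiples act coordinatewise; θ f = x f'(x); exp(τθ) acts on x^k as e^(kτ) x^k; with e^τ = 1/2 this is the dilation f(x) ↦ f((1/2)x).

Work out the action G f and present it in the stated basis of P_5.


exp(τθ) x^k = e^(kτ) x^k; with e^τ = 1/2 this sends x^k to (1/2)^k x^k
x^3 ↦ 1/8 x^3
x^4 ↦ 1/16 x^4
applying this coordinatewise to f: exp(τθ) f = (5/48)x^4 + (5/24)x^3

the result is g(x) = (5/48)x^4 + (5/24)x^3


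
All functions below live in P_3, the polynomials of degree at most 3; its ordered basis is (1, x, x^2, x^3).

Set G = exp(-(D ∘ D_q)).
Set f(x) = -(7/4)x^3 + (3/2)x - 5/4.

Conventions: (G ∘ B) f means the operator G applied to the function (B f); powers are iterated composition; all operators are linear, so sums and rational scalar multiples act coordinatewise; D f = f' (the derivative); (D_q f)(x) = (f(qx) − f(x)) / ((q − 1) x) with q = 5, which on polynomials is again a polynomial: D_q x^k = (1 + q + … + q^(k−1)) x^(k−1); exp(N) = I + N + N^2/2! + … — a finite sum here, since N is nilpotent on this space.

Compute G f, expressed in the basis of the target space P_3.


the image equals g(x) = -(7/4)x^3 + 110x - 5/4

order-1 term: (217/2)x
the series for exp(-(D ∘ D_q)) f terminates at order 1
exp(-(D ∘ D_q)) f = -(7/4)x^3 + 110x - 5/4


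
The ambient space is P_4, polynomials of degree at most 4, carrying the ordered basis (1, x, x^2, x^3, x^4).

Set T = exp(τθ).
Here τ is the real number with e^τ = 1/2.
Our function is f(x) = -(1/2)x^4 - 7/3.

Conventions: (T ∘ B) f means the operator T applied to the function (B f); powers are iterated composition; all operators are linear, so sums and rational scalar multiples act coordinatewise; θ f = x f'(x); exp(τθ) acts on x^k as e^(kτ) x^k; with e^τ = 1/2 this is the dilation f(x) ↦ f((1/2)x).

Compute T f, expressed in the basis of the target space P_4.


exp(τθ) x^k = e^(kτ) x^k; with e^τ = 1/2 this sends x^k to (1/2)^k x^k
x^4 ↦ 1/16 x^4
applying this coordinatewise to f: exp(τθ) f = -(1/32)x^4 - 7/3

g(x) = -(1/32)x^4 - 7/3


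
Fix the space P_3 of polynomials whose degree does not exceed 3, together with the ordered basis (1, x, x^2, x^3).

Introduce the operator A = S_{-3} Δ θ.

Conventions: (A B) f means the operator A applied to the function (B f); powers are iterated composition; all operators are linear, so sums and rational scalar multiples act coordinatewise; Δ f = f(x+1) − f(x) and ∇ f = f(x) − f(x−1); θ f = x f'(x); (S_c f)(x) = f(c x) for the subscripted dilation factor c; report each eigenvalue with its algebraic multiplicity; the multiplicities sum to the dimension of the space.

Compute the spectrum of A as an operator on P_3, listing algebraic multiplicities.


λ = 0 (multiplicity 4)

image of 1: 0
image of x: 1
image of x^2: -12x + 2
image of x^3: 81x^2 - 27x + 3
the matrix is upper triangular; its diagonal is (0, 0, 0, 0)
for a triangular matrix the eigenvalues are the diagonal entries, with algebraic multiplicity their repetition count


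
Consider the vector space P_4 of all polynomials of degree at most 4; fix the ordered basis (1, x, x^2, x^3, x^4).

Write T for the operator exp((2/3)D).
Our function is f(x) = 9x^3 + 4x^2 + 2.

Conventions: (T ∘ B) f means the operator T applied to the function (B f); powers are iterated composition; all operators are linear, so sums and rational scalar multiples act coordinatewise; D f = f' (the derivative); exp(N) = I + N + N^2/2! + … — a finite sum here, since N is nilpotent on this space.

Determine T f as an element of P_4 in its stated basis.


g(x) = 9x^3 + 22x^2 + (52/3)x + 58/9

order-1 term: 18x^2 + (16/3)x
order-2 term: 12x + 16/9
order-3 term: 8/3
the series for exp((2/3)D) f terminates at order 3
exp((2/3)D) f = 9x^3 + 22x^2 + (52/3)x + 58/9


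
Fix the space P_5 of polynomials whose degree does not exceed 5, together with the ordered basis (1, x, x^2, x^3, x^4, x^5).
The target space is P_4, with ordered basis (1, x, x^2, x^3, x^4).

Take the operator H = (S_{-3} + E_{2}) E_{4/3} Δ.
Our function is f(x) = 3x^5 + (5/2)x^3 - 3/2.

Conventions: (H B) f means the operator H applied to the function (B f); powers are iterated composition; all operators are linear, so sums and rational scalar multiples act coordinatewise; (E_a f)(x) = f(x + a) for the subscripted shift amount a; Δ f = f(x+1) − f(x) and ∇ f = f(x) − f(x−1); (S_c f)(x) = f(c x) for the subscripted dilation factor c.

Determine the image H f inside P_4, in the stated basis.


Δ f = 15x^4 + 30x^3 + (75/2)x^2 + (45/2)x + 11/2
E_{4/3} Δ f = 15x^4 + 110x^3 + (635/2)x^2 + (7645/18)x + 11917/54
S_{-3} E_{4/3} Δ f = 1215x^4 - 2970x^3 + (5715/2)x^2 - (7645/6)x + 11917/54
E_{2} E_{4/3} Δ f = 15x^4 + 230x^3 + (2675/2)x^2 + (62905/18)x + 186847/54
(S_{-3} + E_{2}) E_{4/3} Δ f = 1230x^4 - 2740x^3 + 4195x^2 + (19985/9)x + 99382/27

g(x) = 1230x^4 - 2740x^3 + 4195x^2 + (19985/9)x + 99382/27


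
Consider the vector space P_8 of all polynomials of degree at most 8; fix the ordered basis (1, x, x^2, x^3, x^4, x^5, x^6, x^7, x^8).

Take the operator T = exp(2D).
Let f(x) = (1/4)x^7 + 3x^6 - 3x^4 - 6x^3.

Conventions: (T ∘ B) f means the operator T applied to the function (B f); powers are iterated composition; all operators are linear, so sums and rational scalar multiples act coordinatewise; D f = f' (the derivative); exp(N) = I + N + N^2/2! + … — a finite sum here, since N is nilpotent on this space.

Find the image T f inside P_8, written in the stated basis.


the image equals g(x) = (1/4)x^7 + (13/2)x^6 + 57x^5 + 247x^4 + 590x^3 + 780x^2 + 520x + 128

order-1 term: (7/2)x^6 + 36x^5 - 24x^3 - 36x^2
order-2 term: 21x^5 + 180x^4 - 72x^2 - 72x
order-3 term: 70x^4 + 480x^3 - 96x - 48
order-4 term: 140x^3 + 720x^2 - 48
order-5 term: 168x^2 + 576x
order-6 term: 112x + 192
order-7 term: 32
the series for exp(2D) f terminates at order 7
exp(2D) f = (1/4)x^7 + (13/2)x^6 + 57x^5 + 247x^4 + 590x^3 + 780x^2 + 520x + 128


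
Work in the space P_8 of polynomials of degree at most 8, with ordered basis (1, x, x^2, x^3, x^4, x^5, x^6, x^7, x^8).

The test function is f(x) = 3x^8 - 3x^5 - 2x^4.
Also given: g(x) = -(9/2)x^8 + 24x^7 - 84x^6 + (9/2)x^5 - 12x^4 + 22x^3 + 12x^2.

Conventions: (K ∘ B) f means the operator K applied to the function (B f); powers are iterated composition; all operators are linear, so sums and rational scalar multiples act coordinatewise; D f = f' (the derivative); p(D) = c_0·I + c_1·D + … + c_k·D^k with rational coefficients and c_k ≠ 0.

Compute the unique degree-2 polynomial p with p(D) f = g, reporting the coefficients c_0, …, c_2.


p(D) = -(3/2)·I + D − (1/2)·D^2, i.e. c_0 = -3/2, c_1 = 1, c_2 = -1/2

D^0 f = 3x^8 - 3x^5 - 2x^4
D^1 f = 24x^7 - 15x^4 - 8x^3
D^2 f = 168x^6 - 60x^3 - 24x^2
matching coefficients of g against c_0 f + c_1 Df + … from the top degree down determines the c_i
solution: c_0 = -3/2, c_1 = 1, c_2 = -1/2


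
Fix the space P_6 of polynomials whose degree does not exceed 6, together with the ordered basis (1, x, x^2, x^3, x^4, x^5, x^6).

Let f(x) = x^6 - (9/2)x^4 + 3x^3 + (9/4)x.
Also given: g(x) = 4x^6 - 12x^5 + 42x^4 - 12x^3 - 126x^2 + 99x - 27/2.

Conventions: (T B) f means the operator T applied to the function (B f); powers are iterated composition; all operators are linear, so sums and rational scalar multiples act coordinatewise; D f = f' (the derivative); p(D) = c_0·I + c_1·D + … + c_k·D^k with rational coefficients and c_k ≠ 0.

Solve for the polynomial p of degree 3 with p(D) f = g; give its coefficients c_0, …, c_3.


D^0 f = x^6 - (9/2)x^4 + 3x^3 + (9/4)x
D^1 f = 6x^5 - 18x^3 + 9x^2 + 9/4
D^2 f = 30x^4 - 54x^2 + 18x
D^3 f = 120x^3 - 108x + 18
matching coefficients of g against c_0 f + c_1 Df + … from the top degree down determines the c_i
solution: c_0 = 4, c_1 = -2, c_2 = 2, c_3 = -1/2

p(D) = 4·I − 2·D + 2·D^2 − (1/2)·D^3, i.e. c_0 = 4, c_1 = -2, c_2 = 2, c_3 = -1/2


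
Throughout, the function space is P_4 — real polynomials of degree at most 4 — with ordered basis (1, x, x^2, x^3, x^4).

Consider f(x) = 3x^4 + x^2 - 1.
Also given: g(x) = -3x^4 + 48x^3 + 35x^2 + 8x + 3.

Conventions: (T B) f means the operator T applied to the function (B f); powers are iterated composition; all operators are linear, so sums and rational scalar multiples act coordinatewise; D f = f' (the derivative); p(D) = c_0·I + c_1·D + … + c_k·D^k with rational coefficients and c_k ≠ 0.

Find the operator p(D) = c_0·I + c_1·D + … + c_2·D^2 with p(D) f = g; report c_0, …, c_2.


D^0 f = 3x^4 + x^2 - 1
D^1 f = 12x^3 + 2x
D^2 f = 36x^2 + 2
matching coefficients of g against c_0 f + c_1 Df + … from the top degree down determines the c_i
solution: c_0 = -1, c_1 = 4, c_2 = 1

p(D) = -I + 4·D + D^2, i.e. c_0 = -1, c_1 = 4, c_2 = 1


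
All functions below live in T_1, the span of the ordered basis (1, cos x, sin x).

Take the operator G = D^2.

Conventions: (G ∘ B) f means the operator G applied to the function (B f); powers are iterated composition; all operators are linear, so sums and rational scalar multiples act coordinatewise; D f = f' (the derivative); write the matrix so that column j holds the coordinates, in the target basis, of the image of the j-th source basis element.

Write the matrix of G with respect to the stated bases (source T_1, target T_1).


the matrix is [[0, 0, 0]; [0, -1, 0]; [0, 0, -1]] (rows listed top to bottom)

image of 1: 0
image of cos x: -cos x
image of sin x: -sin x
each image's coordinates form column j of the matrix


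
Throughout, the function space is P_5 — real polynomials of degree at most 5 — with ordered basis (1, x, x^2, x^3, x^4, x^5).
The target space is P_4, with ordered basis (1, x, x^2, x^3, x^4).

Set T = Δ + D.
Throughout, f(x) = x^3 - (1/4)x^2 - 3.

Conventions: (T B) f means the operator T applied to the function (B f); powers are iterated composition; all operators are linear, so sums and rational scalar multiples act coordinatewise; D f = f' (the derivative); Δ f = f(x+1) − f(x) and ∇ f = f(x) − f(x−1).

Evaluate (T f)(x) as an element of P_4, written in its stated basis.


Δ f = 3x^2 + (5/2)x + 3/4
D f = 3x^2 - (1/2)x
(Δ + D) f = 6x^2 + 2x + 3/4

the image equals g(x) = 6x^2 + 2x + 3/4


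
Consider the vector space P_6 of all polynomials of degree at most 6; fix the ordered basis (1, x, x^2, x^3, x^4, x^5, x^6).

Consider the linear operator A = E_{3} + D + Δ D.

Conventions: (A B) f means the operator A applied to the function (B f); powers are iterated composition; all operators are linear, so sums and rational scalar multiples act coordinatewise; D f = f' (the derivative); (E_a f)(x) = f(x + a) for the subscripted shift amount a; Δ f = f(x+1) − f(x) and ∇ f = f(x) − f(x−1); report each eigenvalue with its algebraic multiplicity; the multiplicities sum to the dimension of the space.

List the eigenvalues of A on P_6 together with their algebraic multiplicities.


λ = 1 (multiplicity 7)

image of 1: 1
image of x: x + 4
image of x^2: x^2 + 8x + 11
image of x^3: x^3 + 12x^2 + 33x + 30
image of x^4: x^4 + 16x^3 + 66x^2 + 120x + 85
image of x^5: x^5 + 20x^4 + 110x^3 + 300x^2 + 425x + 248
image of x^6: x^6 + 24x^5 + 165x^4 + 600x^3 + 1275x^2 + 1488x + 735
the matrix is upper triangular; its diagonal is (1, 1, 1, 1, 1, 1, 1)
for a triangular matrix the eigenvalues are the diagonal entries, with algebraic multiplicity their repetition count


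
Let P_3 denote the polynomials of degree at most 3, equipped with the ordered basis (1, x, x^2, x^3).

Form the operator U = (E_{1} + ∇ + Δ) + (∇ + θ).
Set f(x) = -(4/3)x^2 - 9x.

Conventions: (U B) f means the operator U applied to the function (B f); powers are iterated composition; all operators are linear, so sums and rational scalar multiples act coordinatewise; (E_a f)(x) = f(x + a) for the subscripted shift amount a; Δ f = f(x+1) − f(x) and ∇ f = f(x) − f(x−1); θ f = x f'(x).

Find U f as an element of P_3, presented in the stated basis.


E_{1} f = -(4/3)x^2 - (35/3)x - 31/3
∇ f = -(8/3)x - 23/3
Δ f = -(8/3)x - 31/3
(E_{1} + ∇ + Δ) f = -(4/3)x^2 - 17x - 85/3
∇ f = -(8/3)x - 23/3
θ f = -(8/3)x^2 - 9x
(∇ + θ) f = -(8/3)x^2 - (35/3)x - 23/3
((E_{1} + ∇ + Δ) + (∇ + θ)) f = -4x^2 - (86/3)x - 36

the result is g(x) = -4x^2 - (86/3)x - 36


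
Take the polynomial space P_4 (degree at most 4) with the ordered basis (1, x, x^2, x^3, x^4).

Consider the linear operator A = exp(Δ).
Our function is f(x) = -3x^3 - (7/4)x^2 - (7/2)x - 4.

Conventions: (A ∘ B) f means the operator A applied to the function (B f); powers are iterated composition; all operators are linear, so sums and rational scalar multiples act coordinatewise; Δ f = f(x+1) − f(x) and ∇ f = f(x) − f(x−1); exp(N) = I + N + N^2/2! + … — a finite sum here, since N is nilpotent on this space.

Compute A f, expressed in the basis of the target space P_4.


g(x) = -3x^3 - (43/4)x^2 - 25x - 26

order-1 term: -9x^2 - (25/2)x - 33/4
order-2 term: -9x - 43/4
order-3 term: -3
the series for exp(Δ) f terminates at order 3
exp(Δ) f = -3x^3 - (43/4)x^2 - 25x - 26


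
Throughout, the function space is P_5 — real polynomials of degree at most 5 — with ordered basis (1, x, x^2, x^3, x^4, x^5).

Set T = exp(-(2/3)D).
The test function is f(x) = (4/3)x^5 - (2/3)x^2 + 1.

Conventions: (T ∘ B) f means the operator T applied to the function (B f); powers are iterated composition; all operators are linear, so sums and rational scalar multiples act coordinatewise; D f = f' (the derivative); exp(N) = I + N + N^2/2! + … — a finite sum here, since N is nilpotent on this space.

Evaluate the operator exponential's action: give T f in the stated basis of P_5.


g(x) = (4/3)x^5 - (40/9)x^4 + (160/27)x^3 - (374/81)x^2 + (536/243)x + 385/729

order-1 term: -(40/9)x^4 + (8/9)x
order-2 term: (160/27)x^3 - 8/27
order-3 term: -(320/81)x^2
order-4 term: (320/243)x
order-5 term: -128/729
the series for exp(-(2/3)D) f terminates at order 5
exp(-(2/3)D) f = (4/3)x^5 - (40/9)x^4 + (160/27)x^3 - (374/81)x^2 + (536/243)x + 385/729


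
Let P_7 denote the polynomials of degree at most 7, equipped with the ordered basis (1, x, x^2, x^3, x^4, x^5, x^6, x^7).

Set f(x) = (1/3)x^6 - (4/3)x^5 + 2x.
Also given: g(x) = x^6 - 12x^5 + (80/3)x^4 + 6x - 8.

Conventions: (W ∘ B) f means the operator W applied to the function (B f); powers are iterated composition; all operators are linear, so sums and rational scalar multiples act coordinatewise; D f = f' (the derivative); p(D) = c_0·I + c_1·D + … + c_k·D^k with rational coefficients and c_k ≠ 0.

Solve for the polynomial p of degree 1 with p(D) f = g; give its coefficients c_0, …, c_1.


D^0 f = (1/3)x^6 - (4/3)x^5 + 2x
D^1 f = 2x^5 - (20/3)x^4 + 2
matching coefficients of g against c_0 f + c_1 Df + … from the top degree down determines the c_i
solution: c_0 = 3, c_1 = -4

p(D) = 3·I − 4·D, i.e. c_0 = 3, c_1 = -4


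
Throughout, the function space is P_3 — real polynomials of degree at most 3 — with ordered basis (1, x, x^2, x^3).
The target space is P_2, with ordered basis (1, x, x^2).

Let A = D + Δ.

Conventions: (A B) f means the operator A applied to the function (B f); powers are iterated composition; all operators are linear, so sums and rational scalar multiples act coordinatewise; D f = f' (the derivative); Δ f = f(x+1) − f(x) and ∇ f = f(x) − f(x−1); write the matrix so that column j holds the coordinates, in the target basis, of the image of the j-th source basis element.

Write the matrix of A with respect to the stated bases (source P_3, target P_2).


the matrix is [[0, 2, 1, 1]; [0, 0, 4, 3]; [0, 0, 0, 6]] (rows listed top to bottom)

image of 1: 0
image of x: 2
image of x^2: 4x + 1
image of x^3: 6x^2 + 3x + 1
each image's coordinates form column j of the matrix


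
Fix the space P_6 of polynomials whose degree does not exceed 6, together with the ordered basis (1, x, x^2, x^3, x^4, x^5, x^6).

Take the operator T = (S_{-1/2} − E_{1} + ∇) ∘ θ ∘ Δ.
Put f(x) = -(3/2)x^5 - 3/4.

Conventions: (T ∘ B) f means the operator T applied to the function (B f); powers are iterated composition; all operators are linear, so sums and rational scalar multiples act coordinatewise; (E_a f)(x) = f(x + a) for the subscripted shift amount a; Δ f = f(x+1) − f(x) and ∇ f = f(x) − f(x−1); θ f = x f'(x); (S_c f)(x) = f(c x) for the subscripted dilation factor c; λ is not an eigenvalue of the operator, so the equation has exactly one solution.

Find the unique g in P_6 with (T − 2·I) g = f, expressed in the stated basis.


g(x) = (3/4)x^5 - (225/32)x^4 + (4455/128)x^3 - (72855/512)x^2 + (347175/1024)x - 9861/64

write g with unknown coordinates in the stated basis and equate coefficients in (T − 2·I) g = f
solving from the highest basis element down gives g = (3/4)x^5 - (225/32)x^4 + (4455/128)x^3 - (72855/512)x^2 + (347175/1024)x - 9861/64
check: T g = -(225/16)x^4 + (4455/64)x^3 - (72855/256)x^2 + (347175/512)x - 9885/32
so T g − 2·g = -(3/2)x^5 - 3/4 = f ✓


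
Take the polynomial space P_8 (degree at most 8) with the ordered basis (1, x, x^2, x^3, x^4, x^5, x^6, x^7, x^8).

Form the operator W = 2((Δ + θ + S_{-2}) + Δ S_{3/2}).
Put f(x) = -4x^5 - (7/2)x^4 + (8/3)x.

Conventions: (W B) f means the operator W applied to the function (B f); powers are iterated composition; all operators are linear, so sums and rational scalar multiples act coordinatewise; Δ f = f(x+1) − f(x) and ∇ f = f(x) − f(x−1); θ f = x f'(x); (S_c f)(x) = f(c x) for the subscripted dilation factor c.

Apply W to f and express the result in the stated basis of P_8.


Δ f = -20x^4 - 54x^3 - 61x^2 - 34x - 29/6
θ f = -20x^5 - 14x^4 + (8/3)x
S_{-2} f = 128x^5 - 56x^4 - (16/3)x
(Δ + θ + S_{-2}) f = 108x^5 - 90x^4 - 54x^3 - 61x^2 - (110/3)x - 29/6
S_{3/2} f = -(243/8)x^5 - (567/32)x^4 + 4x
Δ S_{3/2} f = -(1215/8)x^4 - (2997/8)x^3 - (6561/16)x^2 - (891/4)x - 1411/32
((Δ + θ + S_{-2}) + Δ S_{3/2}) f = 108x^5 - (1935/8)x^4 - (3429/8)x^3 - (7537/16)x^2 - (3113/12)x - 4697/96
(2((Δ + θ + S_{-2}) + Δ S_{3/2})) f = 216x^5 - (1935/4)x^4 - (3429/4)x^3 - (7537/8)x^2 - (3113/6)x - 4697/48

the image equals g(x) = 216x^5 - (1935/4)x^4 - (3429/4)x^3 - (7537/8)x^2 - (3113/6)x - 4697/48


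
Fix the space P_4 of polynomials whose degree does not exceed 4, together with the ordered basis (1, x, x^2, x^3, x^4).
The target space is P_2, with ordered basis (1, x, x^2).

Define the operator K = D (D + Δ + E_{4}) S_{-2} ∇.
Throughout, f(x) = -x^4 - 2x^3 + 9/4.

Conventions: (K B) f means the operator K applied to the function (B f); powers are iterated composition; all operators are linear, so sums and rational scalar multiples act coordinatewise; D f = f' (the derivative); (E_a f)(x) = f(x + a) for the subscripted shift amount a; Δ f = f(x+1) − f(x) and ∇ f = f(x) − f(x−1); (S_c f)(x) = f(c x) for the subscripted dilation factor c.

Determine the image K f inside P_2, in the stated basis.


the image equals g(x) = 96x^2 + 1152x + 1628

∇ f = -4x^3 + 2x - 1
S_{-2} ∇ f = 32x^3 - 4x - 1
D (S_{-2} ∇) f = 96x^2 - 4
Δ (S_{-2} ∇) f = 96x^2 + 96x + 28
E_{4} (S_{-2} ∇) f = 32x^3 + 384x^2 + 1532x + 2031
(D + Δ + E_{4}) (S_{-2} ∇) f = 32x^3 + 576x^2 + 1628x + 2055
D (D + Δ + E_{4}) (S_{-2} ∇) f = 96x^2 + 1152x + 1628


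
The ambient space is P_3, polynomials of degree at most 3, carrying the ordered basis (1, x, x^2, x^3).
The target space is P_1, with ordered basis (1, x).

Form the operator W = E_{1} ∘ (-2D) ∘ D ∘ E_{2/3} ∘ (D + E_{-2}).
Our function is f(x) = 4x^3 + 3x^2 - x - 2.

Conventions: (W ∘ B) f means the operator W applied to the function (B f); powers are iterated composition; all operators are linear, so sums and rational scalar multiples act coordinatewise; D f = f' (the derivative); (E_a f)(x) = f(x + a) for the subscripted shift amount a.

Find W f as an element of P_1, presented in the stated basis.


D f = 12x^2 + 6x - 1
E_{-2} f = 4x^3 - 21x^2 + 35x - 20
(D + E_{-2}) f = 4x^3 - 9x^2 + 41x - 21
E_{2/3} (D + E_{-2}) f = 4x^3 - x^2 + (103/3)x + 95/27
D E_{2/3} (D + E_{-2}) f = 12x^2 - 2x + 103/3
D (D ∘ E_{2/3}) (D + E_{-2}) f = 24x - 2
(-2D) (D ∘ E_{2/3}) (D + E_{-2}) f = -48x + 4
E_{1} ((-2D) ∘ D ∘ E_{2/3} ∘ (D + E_{-2})) f = -48x - 44

g(x) = -48x - 44


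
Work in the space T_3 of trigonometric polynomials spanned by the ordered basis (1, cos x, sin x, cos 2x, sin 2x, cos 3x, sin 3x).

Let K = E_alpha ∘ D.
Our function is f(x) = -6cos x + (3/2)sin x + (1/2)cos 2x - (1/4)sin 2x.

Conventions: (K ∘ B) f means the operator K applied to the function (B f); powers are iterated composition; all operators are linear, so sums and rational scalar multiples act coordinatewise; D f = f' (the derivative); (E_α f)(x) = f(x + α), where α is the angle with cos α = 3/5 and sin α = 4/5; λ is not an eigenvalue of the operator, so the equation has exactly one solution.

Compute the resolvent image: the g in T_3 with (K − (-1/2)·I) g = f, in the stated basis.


the result is g(x) = 2cos x - 9sin x - (85/233)cos 2x + (15/466)sin 2x

write g with unknown coordinates in the stated basis and equate coefficients in (K − (-1/2)·I) g = f
solving from the highest basis element down gives g = 2cos x - 9sin x - (85/233)cos 2x + (15/466)sin 2x
check: K g = -7cos x + 6sin x + (159/233)cos 2x - (62/233)sin 2x
so K g − (-1/2)·g = -6cos x + (3/2)sin x + (1/2)cos 2x - (1/4)sin 2x = f ✓
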